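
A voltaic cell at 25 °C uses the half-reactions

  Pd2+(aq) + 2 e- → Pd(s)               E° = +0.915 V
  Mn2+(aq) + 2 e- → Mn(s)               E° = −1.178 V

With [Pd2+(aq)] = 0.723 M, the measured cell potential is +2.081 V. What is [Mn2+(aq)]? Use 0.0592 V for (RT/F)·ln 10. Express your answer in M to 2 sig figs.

Pd²⁺/Pd is the cathode (higher E°); E°cell = +0.915 − (−1.178) = +2.093 V with n = 2.
Rearranging E = E° − (0.0592/n)·log Q gives log Q = 2(+2.093 − (+2.081))/0.0592 = 0.405.
Balancing electrons gives Pd2+(aq) + Mn(s) → Pd(s) + Mn2+(aq); thus Q = [Mn2+(aq)] / [Pd2+(aq)].
Solving for the unknown gives log [Mn2+(aq)] = 0.264, so [Mn2+(aq)] ≈ 1.8 M.

1.8 M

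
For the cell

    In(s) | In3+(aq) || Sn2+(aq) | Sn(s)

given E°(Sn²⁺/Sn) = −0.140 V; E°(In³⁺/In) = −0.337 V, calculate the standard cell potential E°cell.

By convention the left-hand electrode in cell notation is the anode (oxidation) and the right-hand electrode is the cathode (reduction).
E°cell = E°(right) − E°(left) = −0.140 − (−0.337) = +0.197 V.

+0.197 V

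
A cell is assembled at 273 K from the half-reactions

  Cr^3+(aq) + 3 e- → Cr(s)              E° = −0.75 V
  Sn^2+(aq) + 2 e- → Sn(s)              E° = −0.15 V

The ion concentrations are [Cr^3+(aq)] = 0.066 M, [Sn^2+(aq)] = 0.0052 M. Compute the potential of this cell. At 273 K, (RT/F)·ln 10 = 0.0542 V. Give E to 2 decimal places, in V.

+0.56 V

Sn²⁺/Sn is reduced (cathode, E° = −0.15 V) and Cr³⁺/Cr is oxidized (anode).
E°cell = E°cat − E°an = −0.15 − (−0.75) = +0.60 V; n = 6.
For the overall reaction 3 Sn^2+(aq) + 2 Cr(s) → 3 Sn(s) + 2 Cr^3+(aq), Q = [Cr^3+(aq)]^2 / [Sn^2+(aq)]^3 = 3.1×10^4, giving log Q = 4.491.
E = E° − (0.0542/n)·log Q = +0.60 − (0.0542/6)(4.491) = +0.56 V.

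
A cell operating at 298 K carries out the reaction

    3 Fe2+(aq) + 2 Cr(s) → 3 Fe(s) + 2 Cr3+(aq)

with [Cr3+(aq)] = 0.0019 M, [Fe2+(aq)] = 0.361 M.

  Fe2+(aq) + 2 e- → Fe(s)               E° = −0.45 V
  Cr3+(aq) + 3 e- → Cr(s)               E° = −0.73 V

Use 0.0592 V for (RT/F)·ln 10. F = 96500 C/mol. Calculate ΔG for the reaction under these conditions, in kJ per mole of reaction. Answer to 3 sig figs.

−186 kJ/mol

E°cell = −0.45 − (−0.73) = +0.28 V; the balanced reaction transfers n = 6 electrons.
Q = [Cr3+(aq)]^2 / [Fe2+(aq)]^3 = 7.67×10^−5, so log Q = −4.115 and E = +0.28 − (0.0592/6)(−4.115) = +0.3206 V.
ΔG = −nFE = −(6)(96500)(+0.3206) J/mol = −186 kJ/mol.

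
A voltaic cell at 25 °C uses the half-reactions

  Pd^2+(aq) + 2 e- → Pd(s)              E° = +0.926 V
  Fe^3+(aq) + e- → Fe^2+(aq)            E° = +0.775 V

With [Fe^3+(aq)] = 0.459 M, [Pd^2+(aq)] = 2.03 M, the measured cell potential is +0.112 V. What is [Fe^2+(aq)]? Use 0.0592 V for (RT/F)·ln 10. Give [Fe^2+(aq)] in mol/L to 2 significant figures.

Pd²⁺/Pd is the cathode (higher E°); E°cell = +0.926 − (+0.775) = +0.151 V with n = 2.
Since E = E° − (0.0592/n)·log Q, log Q = n(E° − E)/0.0592 = 1.318.
For Pd^2+(aq) + 2 Fe^2+(aq) → Pd(s) + 2 Fe^3+(aq), the reaction quotient is Q = [Fe^3+(aq)]^2 / ([Pd^2+(aq)]·[Fe^2+(aq)]^2).
Substituting the known concentrations and solving, log [Fe^2+(aq)] = −1.151 and [Fe^2+(aq)] = 0.071 M.

0.071 M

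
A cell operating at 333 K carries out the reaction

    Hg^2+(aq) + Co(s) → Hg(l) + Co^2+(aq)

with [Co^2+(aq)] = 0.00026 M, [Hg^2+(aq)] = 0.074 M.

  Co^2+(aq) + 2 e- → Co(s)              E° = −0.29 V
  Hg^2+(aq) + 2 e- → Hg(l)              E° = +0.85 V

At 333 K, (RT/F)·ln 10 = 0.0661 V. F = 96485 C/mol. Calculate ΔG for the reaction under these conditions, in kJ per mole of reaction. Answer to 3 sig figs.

−236 kJ/mol

E°cell = +0.85 − (−0.29) = +1.14 V; the balanced reaction transfers n = 2 electrons.
Here Q = [Co^2+(aq)] / [Hg^2+(aq)] = 0.00351 (log Q = −2.454), giving E = +1.14 − (0.0661/2)·(−2.454) = +1.2211 V.
Then ΔG = −nFE = −2 × 96485 × +1.2211 J/mol = −236 kJ/mol.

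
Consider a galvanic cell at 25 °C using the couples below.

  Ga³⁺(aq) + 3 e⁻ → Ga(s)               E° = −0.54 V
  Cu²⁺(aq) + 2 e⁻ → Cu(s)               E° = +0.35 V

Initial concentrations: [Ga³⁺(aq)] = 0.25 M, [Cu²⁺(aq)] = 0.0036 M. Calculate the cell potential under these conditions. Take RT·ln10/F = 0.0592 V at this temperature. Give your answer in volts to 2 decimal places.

+0.83 V

The Cu²⁺/Cu couple has the more positive E°, so it is the cathode; Ga³⁺/Ga is the anode.
The standard potential is +0.35 − (−0.54) = +0.89 V and the balanced reaction transfers n = 6 electrons.
The balanced reaction is 3 Cu²⁺(aq) + 2 Ga(s) → 3 Cu(s) + 2 Ga³⁺(aq), so Q = [Ga³⁺(aq)]^2 / [Cu²⁺(aq)]^3 = 1.34×10^6 and log Q = 6.127.
By the Nernst equation, E = +0.89 − (0.0592/6)·(6.127) = +0.83 V.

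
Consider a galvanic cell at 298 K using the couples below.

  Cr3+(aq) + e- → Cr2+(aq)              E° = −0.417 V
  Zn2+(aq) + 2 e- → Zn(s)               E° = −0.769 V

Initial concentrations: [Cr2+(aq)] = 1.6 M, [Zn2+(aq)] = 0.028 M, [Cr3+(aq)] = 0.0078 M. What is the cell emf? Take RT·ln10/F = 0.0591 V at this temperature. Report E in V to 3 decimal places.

Cr³⁺/Cr²⁺ is reduced (cathode, E° = −0.417 V) and Zn²⁺/Zn is oxidized (anode).
The standard potential is −0.417 − (−0.769) = +0.352 V and the balanced reaction transfers n = 2 electrons.
For the overall reaction 2 Cr3+(aq) + Zn(s) → 2 Cr2+(aq) + Zn2+(aq), Q = ([Cr2+(aq)]^2·[Zn2+(aq)]) / [Cr3+(aq)]^2 = 1.18×10^3, giving log Q = 3.071.
By the Nernst equation, E = +0.352 − (0.0591/2)·(3.071) = +0.261 V.

+0.261 V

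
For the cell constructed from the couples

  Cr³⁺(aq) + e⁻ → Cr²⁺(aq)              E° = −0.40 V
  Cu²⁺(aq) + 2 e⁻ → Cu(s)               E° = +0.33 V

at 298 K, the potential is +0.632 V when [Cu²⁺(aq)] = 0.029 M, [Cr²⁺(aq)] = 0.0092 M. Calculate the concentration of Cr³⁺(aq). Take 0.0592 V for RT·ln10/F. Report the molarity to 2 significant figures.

The Cu²⁺/Cu couple has the larger reduction potential, so it is the cathode: E°cell = +0.33 − (−0.40) = +0.73 V and n = 2.
Rearranging E = E° − (0.0592/n)·log Q gives log Q = 2(+0.73 − (+0.632))/0.0592 = 3.311.
For Cu²⁺(aq) + 2 Cr²⁺(aq) → Cu(s) + 2 Cr³⁺(aq), the reaction quotient is Q = [Cr³⁺(aq)]^2 / ([Cu²⁺(aq)]·[Cr²⁺(aq)]^2).
Isolating [Cr³⁺(aq)] in Q = 10^{3.311} yields log [Cr³⁺(aq)] = −1.150, i.e. 0.071 M.

0.071 M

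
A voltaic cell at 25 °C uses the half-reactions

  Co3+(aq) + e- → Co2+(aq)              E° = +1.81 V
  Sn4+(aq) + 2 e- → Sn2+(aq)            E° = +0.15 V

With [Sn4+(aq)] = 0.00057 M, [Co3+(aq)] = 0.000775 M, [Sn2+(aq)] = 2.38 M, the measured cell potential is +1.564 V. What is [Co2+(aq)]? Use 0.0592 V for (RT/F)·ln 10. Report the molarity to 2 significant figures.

Co³⁺/Co²⁺ is the cathode (higher E°); E°cell = +1.81 − (+0.15) = +1.66 V with n = 2.
From the Nernst equation, log Q = n(E° − E)/0.0592 = 2·(+1.66 − (+1.564))/0.0592 = 3.243.
Balancing electrons gives 2 Co3+(aq) + Sn2+(aq) → 2 Co2+(aq) + Sn4+(aq); thus Q = ([Co2+(aq)]^2·[Sn4+(aq)]) / ([Co3+(aq)]^2·[Sn2+(aq)]).
Isolating [Co2+(aq)] in Q = 10^{3.243} yields log [Co2+(aq)] = 0.321, i.e. 2.1 M.

2.1 M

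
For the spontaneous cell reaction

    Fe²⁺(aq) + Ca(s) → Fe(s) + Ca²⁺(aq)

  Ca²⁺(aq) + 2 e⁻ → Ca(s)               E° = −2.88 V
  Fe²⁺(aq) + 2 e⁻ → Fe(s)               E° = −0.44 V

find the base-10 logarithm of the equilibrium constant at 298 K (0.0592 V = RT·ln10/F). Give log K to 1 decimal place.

log K = 82.4

The Fe²⁺/Fe couple is reduced (cathode); E°cell = −0.44 − (−2.88) = +2.44 V with n = 2.
At equilibrium E = 0, so log K = nE°cell / 0.0592 = (2)(+2.44) / 0.0592 = 82.4.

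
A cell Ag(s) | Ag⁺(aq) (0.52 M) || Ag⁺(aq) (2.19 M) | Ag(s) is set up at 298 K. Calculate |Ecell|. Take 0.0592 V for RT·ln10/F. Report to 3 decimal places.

0.037 V

For a concentration cell E°cell = 0, since both electrodes use the same couple.
The compartment with the higher Ag⁺(aq) concentration (2.19 M) acts as the cathode; ions are reduced there and produced at the dilute (0.52 M) anode.
With n = 1, Ecell = −(0.0592/1)·log([dilute]/[conc]) = −(0.0592/1)·log(0.52/2.19) = +0.037 V.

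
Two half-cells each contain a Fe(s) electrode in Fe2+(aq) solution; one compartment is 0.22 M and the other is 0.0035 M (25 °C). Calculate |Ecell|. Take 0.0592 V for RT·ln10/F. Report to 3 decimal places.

For a concentration cell E°cell = 0, since both electrodes use the same couple.
The compartment with the higher Fe2+(aq) concentration (0.22 M) acts as the cathode; ions are reduced there and produced at the dilute (0.0035 M) anode.
With n = 2, Ecell = −(0.0592/2)·log([dilute]/[conc]) = −(0.0592/2)·log(0.0035/0.22) = +0.053 V.

0.053 V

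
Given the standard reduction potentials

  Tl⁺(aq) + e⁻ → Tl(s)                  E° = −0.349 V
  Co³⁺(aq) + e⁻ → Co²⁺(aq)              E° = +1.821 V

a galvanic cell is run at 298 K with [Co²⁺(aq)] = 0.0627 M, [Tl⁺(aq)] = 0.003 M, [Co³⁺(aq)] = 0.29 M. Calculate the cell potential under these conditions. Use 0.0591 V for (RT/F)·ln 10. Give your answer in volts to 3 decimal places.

+2.358 V

Co³⁺/Co²⁺ is reduced (cathode, E° = +1.821 V) and Tl⁺/Tl is oxidized (anode).
E°cell = E°cat − E°an = +1.821 − (−0.349) = +2.170 V; n = 1.
The balanced reaction is Co³⁺(aq) + Tl(s) → Co²⁺(aq) + Tl⁺(aq), so Q = ([Co²⁺(aq)]·[Tl⁺(aq)]) / [Co³⁺(aq)] = 0.000649 and log Q = −3.188.
By the Nernst equation, E = +2.170 − (0.0591/1)·(−3.188) = +2.358 V.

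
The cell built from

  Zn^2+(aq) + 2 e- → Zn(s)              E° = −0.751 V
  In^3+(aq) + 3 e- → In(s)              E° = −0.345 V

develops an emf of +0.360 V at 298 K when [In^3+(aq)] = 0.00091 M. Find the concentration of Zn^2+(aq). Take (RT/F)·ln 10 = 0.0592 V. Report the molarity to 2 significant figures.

0.34 M

The In³⁺/In couple has the larger reduction potential, so it is the cathode: E°cell = −0.345 − (−0.751) = +0.406 V and n = 6.
Rearranging E = E° − (0.0592/n)·log Q gives log Q = 6(+0.406 − (+0.360))/0.0592 = 4.662.
Balancing electrons gives 2 In^3+(aq) + 3 Zn(s) → 2 In(s) + 3 Zn^2+(aq); thus Q = [Zn^2+(aq)]^3 / [In^3+(aq)]^2.
Substituting the known concentrations and solving, log [Zn^2+(aq)] = −0.473 and [Zn^2+(aq)] = 0.34 M.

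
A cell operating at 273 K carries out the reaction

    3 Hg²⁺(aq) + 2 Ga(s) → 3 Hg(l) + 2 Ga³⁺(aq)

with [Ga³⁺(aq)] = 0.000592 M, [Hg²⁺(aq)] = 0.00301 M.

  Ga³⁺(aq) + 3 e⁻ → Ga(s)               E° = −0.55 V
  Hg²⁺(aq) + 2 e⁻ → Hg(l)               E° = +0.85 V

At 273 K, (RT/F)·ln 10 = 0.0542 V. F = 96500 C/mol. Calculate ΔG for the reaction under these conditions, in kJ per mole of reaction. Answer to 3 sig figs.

With Hg²⁺/Hg reduced at the cathode, E°cell = +0.85 − (−0.55) = +1.40 V and n = 6.
Here Q = [Ga³⁺(aq)]^2 / [Hg²⁺(aq)]^3 = 12.9 (log Q = 1.109), giving E = +1.40 − (0.0542/6)·(1.109) = +1.3900 V.
Then ΔG = −nFE = −6 × 96500 × +1.3900 J/mol = −805 kJ/mol.

−805 kJ/mol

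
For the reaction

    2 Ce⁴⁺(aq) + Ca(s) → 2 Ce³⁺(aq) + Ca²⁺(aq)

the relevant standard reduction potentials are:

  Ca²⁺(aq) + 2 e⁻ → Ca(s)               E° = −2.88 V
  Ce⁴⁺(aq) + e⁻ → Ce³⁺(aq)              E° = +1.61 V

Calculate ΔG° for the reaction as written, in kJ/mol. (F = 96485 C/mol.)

In the reaction as written Ce⁴⁺(aq) is reduced, so the Ce⁴⁺/Ce³⁺ couple is the cathode and Ca²⁺/Ca is the anode.
E°cell = +1.61 − (−2.88) = +4.49 V; balancing electrons gives n = 2.
ΔG° = −nFE°cell = −(2)(96485)(+4.49) J/mol = −866 kJ/mol.

−866 kJ/mol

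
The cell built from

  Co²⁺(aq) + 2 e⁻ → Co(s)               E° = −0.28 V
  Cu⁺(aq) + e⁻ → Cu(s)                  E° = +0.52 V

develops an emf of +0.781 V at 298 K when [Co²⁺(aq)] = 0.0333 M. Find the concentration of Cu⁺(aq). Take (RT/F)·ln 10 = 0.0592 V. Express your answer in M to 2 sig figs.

Cu⁺/Cu is the cathode (higher E°); E°cell = +0.52 − (−0.28) = +0.80 V with n = 2.
Rearranging E = E° − (0.0592/n)·log Q gives log Q = 2(+0.80 − (+0.781))/0.0592 = 0.642.
The balanced reaction is 2 Cu⁺(aq) + Co(s) → 2 Cu(s) + Co²⁺(aq), so Q = [Co²⁺(aq)] / [Cu⁺(aq)]^2.
Isolating [Cu⁺(aq)] in Q = 10^{0.642} yields log [Cu⁺(aq)] = −1.060, i.e. 0.087 M.

0.087 M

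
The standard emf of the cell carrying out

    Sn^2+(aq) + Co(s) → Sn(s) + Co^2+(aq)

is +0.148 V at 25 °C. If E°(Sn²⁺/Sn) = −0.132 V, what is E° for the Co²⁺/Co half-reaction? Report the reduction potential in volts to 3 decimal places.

In the reaction as written the Sn²⁺/Sn couple is reduced (cathode) and Co²⁺/Co is oxidized (anode), so E°cell = E°(Sn²⁺/Sn) − E°(Co²⁺/Co).
E°(Co²⁺/Co) = E°(cathode) − E°cell = −0.132 − (+0.148) = −0.280 V.

−0.280 V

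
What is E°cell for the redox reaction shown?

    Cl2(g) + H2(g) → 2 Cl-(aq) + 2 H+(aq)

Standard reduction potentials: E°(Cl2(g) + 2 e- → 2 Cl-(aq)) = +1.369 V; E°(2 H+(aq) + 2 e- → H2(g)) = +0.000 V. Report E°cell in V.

In the reaction as written, Cl2(g) is reduced (cathode) and H+(aq) is produced by oxidation at the anode.
E°cell = E°(cathode) − E°(anode) = +1.369 − (+0.000) = +1.369 V.

+1.369 V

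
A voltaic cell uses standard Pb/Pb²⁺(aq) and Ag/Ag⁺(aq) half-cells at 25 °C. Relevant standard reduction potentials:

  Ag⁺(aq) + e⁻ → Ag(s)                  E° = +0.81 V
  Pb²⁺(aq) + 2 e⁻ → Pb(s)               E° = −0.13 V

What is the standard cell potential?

Of the two couples in this cell, the one with the more positive reduction potential is reduced at the cathode: here that is Ag⁺/Ag (+0.81 V); Pb²⁺/Pb (−0.13 V) is the anode.
E°cell = E°(cathode) − E°(anode) = +0.81 − (−0.13) = +0.94 V.

+0.94 V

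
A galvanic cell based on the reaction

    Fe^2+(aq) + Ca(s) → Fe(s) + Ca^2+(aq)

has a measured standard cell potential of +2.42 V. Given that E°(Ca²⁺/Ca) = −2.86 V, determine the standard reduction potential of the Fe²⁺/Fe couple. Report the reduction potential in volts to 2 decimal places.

−0.44 V

In the reaction as written the Fe²⁺/Fe couple is reduced (cathode) and Ca²⁺/Ca is oxidized (anode), so E°cell = E°(Fe²⁺/Fe) − E°(Ca²⁺/Ca).
E°(Fe²⁺/Fe) = E°cell + E°(anode) = +2.42 + (−2.86) = −0.44 V.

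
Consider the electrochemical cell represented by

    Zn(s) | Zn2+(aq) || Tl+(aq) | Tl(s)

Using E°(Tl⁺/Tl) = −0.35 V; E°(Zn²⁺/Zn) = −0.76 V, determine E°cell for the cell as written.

By convention the left-hand electrode in cell notation is the anode (oxidation) and the right-hand electrode is the cathode (reduction).
E°cell = E°(right) − E°(left) = −0.35 − (−0.76) = +0.41 V.

+0.41 V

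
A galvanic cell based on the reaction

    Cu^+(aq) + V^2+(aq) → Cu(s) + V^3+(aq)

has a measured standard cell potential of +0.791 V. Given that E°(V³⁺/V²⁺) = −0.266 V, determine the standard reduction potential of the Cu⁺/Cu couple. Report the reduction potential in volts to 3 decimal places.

In the reaction as written the Cu⁺/Cu couple is reduced (cathode) and V³⁺/V²⁺ is oxidized (anode), so E°cell = E°(Cu⁺/Cu) − E°(V³⁺/V²⁺).
E°(Cu⁺/Cu) = E°cell + E°(anode) = +0.791 + (−0.266) = +0.525 V.

+0.525 V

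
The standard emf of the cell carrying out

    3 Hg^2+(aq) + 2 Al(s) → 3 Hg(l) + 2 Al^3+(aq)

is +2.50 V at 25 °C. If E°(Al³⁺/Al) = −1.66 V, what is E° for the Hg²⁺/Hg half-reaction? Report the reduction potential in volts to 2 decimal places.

In the reaction as written the Hg²⁺/Hg couple is reduced (cathode) and Al³⁺/Al is oxidized (anode), so E°cell = E°(Hg²⁺/Hg) − E°(Al³⁺/Al).
E°(Hg²⁺/Hg) = E°cell + E°(anode) = +2.50 + (−1.66) = +0.84 V.

+0.84 V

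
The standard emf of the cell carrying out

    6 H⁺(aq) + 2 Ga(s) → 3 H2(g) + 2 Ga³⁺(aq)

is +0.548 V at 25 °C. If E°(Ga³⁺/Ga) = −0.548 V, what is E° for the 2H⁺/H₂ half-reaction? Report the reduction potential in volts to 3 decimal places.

In the reaction as written the 2H⁺/H₂ couple is reduced (cathode) and Ga³⁺/Ga is oxidized (anode), so E°cell = E°(2H⁺/H₂) − E°(Ga³⁺/Ga).
E°(2H⁺/H₂) = E°cell + E°(anode) = +0.548 + (−0.548) = +0.000 V.

+0.000 V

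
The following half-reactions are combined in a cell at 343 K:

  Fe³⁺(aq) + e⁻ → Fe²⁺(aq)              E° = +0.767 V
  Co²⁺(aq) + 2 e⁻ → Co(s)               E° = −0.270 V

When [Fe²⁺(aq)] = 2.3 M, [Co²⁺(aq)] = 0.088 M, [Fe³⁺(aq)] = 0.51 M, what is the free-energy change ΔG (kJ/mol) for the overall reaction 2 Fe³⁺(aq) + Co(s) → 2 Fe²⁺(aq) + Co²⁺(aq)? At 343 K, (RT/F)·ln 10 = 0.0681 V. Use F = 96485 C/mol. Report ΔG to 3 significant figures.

E°cell = +0.767 − (−0.270) = +1.037 V; the balanced reaction transfers n = 2 electrons.
Here Q = ([Fe²⁺(aq)]^2·[Co²⁺(aq)]) / [Fe³⁺(aq)]^2 = 1.79 (log Q = 0.253), giving E = +1.037 − (0.0681/2)·(0.253) = +1.0284 V.
Then ΔG = −nFE = −2 × 96485 × +1.0284 J/mol = −198 kJ/mol.

−198 kJ/mol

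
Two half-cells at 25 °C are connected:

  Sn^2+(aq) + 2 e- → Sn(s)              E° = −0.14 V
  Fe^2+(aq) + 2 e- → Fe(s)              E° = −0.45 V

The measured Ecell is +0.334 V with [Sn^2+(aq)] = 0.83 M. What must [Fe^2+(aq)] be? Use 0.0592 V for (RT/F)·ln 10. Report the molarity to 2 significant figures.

0.13 M

With Sn²⁺/Sn at the cathode and Fe²⁺/Fe at the anode, E°cell = −0.14 − (−0.45) = +0.31 V (n = 2).
Since E = E° − (0.0592/n)·log Q, log Q = n(E° − E)/0.0592 = −0.811.
The balanced reaction is Sn^2+(aq) + Fe(s) → Sn(s) + Fe^2+(aq), so Q = [Fe^2+(aq)] / [Sn^2+(aq)].
Isolating [Fe^2+(aq)] in Q = 10^{−0.811} yields log [Fe^2+(aq)] = −0.892, i.e. 0.13 M.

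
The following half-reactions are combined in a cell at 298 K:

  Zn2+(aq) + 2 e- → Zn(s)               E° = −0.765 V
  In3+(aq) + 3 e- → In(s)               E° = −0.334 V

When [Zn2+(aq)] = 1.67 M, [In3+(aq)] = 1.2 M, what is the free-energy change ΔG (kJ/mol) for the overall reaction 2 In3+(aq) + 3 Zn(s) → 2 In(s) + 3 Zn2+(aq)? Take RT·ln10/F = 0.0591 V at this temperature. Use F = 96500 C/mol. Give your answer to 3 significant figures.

E°cell = −0.334 − (−0.765) = +0.431 V; the balanced reaction transfers n = 6 electrons.
Q = [Zn2+(aq)]^3 / [In3+(aq)]^2 = 3.23, so log Q = 0.510 and E = +0.431 − (0.0591/6)(0.510) = +0.4260 V.
Then ΔG = −nFE = −6 × 96500 × +0.4260 J/mol = −247 kJ/mol.

−247 kJ/mol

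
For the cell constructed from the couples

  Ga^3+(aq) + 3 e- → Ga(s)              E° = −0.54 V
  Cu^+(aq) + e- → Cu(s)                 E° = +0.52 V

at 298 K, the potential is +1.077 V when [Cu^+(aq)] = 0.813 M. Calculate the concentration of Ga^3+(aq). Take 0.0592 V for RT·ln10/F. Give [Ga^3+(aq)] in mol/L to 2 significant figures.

Cu⁺/Cu is the cathode (higher E°); E°cell = +0.52 − (−0.54) = +1.06 V with n = 3.
From the Nernst equation, log Q = n(E° − E)/0.0592 = 3·(+1.06 − (+1.077))/0.0592 = −0.861.
Balancing electrons gives 3 Cu^+(aq) + Ga(s) → 3 Cu(s) + Ga^3+(aq); thus Q = [Ga^3+(aq)] / [Cu^+(aq)]^3.
Solving for the unknown gives log [Ga^3+(aq)] = −1.131, so [Ga^3+(aq)] ≈ 0.074 M.

0.074 M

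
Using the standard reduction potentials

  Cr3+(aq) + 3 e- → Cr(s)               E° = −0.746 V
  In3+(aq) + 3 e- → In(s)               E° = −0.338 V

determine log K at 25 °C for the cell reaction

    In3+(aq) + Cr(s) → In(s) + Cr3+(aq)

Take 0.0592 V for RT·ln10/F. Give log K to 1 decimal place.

log K = 20.7

The In³⁺/In couple is reduced (cathode); E°cell = −0.338 − (−0.746) = +0.408 V with n = 3.
At equilibrium E = 0, so log K = nE°cell / 0.0592 = (3)(+0.408) / 0.0592 = 20.7.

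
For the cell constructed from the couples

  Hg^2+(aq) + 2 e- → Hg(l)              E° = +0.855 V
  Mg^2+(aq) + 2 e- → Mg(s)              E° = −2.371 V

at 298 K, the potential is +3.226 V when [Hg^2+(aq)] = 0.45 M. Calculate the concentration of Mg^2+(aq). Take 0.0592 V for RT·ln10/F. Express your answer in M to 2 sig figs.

0.45 M

With Hg²⁺/Hg at the cathode and Mg²⁺/Mg at the anode, E°cell = +0.855 − (−2.371) = +3.226 V (n = 2).
Rearranging E = E° − (0.0592/n)·log Q gives log Q = 2(+3.226 − (+3.226))/0.0592 = 0.000.
Balancing electrons gives Hg^2+(aq) + Mg(s) → Hg(l) + Mg^2+(aq); thus Q = [Mg^2+(aq)] / [Hg^2+(aq)].
Isolating [Mg^2+(aq)] in Q = 10^{0.000} yields log [Mg^2+(aq)] = −0.347, i.e. 0.45 M.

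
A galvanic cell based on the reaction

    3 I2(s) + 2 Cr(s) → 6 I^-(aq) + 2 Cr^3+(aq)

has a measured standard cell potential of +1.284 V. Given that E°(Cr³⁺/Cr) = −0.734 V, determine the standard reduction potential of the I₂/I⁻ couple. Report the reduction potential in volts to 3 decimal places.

In the reaction as written the I₂/I⁻ couple is reduced (cathode) and Cr³⁺/Cr is oxidized (anode), so E°cell = E°(I₂/I⁻) − E°(Cr³⁺/Cr).
E°(I₂/I⁻) = E°cell + E°(anode) = +1.284 + (−0.734) = +0.550 V.

+0.550 V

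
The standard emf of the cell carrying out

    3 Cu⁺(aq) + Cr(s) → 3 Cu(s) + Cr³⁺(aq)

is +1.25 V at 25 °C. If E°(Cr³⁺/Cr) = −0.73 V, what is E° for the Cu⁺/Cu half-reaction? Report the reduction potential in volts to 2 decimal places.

In the reaction as written the Cu⁺/Cu couple is reduced (cathode) and Cr³⁺/Cr is oxidized (anode), so E°cell = E°(Cu⁺/Cu) − E°(Cr³⁺/Cr).
E°(Cu⁺/Cu) = E°cell + E°(anode) = +1.25 + (−0.73) = +0.52 V.

+0.52 V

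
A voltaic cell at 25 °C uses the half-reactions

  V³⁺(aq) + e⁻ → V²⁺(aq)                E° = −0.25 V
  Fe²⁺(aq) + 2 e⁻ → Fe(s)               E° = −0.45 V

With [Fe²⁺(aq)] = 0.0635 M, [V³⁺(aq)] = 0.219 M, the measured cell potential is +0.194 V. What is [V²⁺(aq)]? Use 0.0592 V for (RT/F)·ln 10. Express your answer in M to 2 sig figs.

1.1 M

V³⁺/V²⁺ is the cathode (higher E°); E°cell = −0.25 − (−0.45) = +0.20 V with n = 2.
Since E = E° − (0.0592/n)·log Q, log Q = n(E° − E)/0.0592 = 0.203.
For 2 V³⁺(aq) + Fe(s) → 2 V²⁺(aq) + Fe²⁺(aq), the reaction quotient is Q = ([V²⁺(aq)]^2·[Fe²⁺(aq)]) / [V³⁺(aq)]^2.
Solving for the unknown gives log [V²⁺(aq)] = 0.041, so [V²⁺(aq)] ≈ 1.1 M.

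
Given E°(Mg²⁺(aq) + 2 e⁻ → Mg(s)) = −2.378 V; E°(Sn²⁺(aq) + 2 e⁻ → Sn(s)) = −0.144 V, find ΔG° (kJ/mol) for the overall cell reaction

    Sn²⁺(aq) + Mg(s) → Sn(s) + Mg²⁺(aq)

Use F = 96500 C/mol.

−431 kJ/mol

In the reaction as written Sn²⁺(aq) is reduced, so the Sn²⁺/Sn couple is the cathode and Mg²⁺/Mg is the anode.
E°cell = −0.144 − (−2.378) = +2.234 V; balancing electrons gives n = 2.
ΔG° = −nFE°cell = −(2)(96500)(+2.234) J/mol = −431 kJ/mol.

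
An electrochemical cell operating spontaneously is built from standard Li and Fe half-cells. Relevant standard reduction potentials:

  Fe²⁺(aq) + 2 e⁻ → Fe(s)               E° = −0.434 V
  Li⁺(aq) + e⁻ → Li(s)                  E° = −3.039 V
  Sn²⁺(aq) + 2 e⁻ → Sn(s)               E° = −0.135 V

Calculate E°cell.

The Fe²⁺/Fe couple has the higher E°, so Fe ion is reduced (cathode) and Li is oxidized (anode).
E°cell = E°(cathode) − E°(anode) = −0.434 − (−3.039) = +2.605 V.

+2.605 V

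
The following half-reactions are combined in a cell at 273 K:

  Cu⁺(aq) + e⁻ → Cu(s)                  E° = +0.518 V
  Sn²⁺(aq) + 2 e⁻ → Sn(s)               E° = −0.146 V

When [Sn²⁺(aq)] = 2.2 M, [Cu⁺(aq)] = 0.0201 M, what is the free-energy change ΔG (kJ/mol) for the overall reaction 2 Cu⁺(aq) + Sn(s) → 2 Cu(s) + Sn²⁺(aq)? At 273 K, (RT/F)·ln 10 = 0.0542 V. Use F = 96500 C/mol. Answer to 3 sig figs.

−109 kJ/mol

E°cell = +0.518 − (−0.146) = +0.664 V; the balanced reaction transfers n = 2 electrons.
Here Q = [Sn²⁺(aq)] / [Cu⁺(aq)]^2 = 5.45×10^3 (log Q = 3.736), giving E = +0.664 − (0.0542/2)·(3.736) = +0.5628 V.
Finally ΔG = −nFE = −(2)(96500 C/mol)(+0.5628 V) = −109 kJ/mol.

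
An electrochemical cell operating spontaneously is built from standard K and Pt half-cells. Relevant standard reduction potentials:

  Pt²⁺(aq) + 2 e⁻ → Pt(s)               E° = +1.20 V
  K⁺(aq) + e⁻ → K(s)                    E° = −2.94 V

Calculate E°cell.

+4.14 V

Of the two couples in this cell, the one with the more positive reduction potential is reduced at the cathode: here that is Pt²⁺/Pt (+1.20 V); K⁺/K (−2.94 V) is the anode.
E°cell = E°(cathode) − E°(anode) = +1.20 − (−2.94) = +4.14 V.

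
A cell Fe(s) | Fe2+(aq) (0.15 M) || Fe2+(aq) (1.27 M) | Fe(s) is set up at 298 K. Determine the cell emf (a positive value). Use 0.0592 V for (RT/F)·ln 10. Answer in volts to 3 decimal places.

0.027 V

For a concentration cell E°cell = 0, since both electrodes use the same couple.
The compartment with the higher Fe2+(aq) concentration (1.27 M) acts as the cathode; ions are reduced there and produced at the dilute (0.15 M) anode.
With n = 2, Ecell = −(0.0592/2)·log([dilute]/[conc]) = −(0.0592/2)·log(0.15/1.27) = +0.027 V.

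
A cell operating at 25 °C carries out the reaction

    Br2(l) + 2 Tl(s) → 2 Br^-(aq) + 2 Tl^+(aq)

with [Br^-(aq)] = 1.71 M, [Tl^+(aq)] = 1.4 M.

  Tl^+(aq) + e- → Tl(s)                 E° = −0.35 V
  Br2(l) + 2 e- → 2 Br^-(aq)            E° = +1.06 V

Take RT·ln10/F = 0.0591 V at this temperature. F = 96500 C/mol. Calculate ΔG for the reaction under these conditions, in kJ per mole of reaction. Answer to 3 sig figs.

With Br₂/Br⁻ reduced at the cathode, E°cell = +1.06 − (−0.35) = +1.41 V and n = 2.
Here Q = [Br^-(aq)]^2·[Tl^+(aq)]^2 = 5.73 (log Q = 0.758), giving E = +1.41 − (0.0591/2)·(0.758) = +1.3876 V.
Then ΔG = −nFE = −2 × 96500 × +1.3876 J/mol = −268 kJ/mol.

−268 kJ/mol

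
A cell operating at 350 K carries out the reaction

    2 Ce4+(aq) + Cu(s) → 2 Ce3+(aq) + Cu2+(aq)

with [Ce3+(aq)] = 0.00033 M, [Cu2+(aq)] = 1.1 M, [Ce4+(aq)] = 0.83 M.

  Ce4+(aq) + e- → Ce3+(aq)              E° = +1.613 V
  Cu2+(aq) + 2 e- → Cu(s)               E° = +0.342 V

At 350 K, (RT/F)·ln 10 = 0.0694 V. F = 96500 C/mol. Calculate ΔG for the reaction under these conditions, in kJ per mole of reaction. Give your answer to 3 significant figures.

With Ce⁴⁺/Ce³⁺ reduced at the cathode, E°cell = +1.613 − (+0.342) = +1.271 V and n = 2.
The reaction quotient is ([Ce3+(aq)]^2·[Cu2+(aq)]) / [Ce4+(aq)]^2 = 1.74×10^−7; by Nernst, E = +1.271 − (0.0694/2)(−6.760) = +1.5056 V.
Then ΔG = −nFE = −2 × 96500 × +1.5056 J/mol = −291 kJ/mol.

−291 kJ/mol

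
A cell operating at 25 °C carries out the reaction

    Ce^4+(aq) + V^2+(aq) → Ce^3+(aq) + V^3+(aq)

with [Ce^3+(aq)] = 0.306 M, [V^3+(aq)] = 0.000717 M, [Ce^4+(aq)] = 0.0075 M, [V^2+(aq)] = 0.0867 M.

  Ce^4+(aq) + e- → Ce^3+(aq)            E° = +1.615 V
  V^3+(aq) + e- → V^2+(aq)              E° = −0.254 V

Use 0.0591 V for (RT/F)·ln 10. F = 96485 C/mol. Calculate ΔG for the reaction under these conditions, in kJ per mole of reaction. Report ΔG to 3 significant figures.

The standard cell potential is +1.615 − (−0.254) = +1.869 V, with n = 1 electron in the balanced equation.
Q = ([Ce^3+(aq)]·[V^3+(aq)]) / ([Ce^4+(aq)]·[V^2+(aq)]) = 0.337, so log Q = −0.472 and E = +1.869 − (0.0591/1)(−0.472) = +1.8969 V.
ΔG = −nFE = −(1)(96485)(+1.8969) J/mol = −183 kJ/mol.

−183 kJ/mol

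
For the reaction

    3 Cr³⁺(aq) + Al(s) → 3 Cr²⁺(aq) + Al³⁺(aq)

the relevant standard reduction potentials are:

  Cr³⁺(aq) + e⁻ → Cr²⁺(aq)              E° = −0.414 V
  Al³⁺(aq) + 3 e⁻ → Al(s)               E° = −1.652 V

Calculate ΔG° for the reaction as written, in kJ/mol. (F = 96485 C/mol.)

In the reaction as written Cr³⁺(aq) is reduced, so the Cr³⁺/Cr²⁺ couple is the cathode and Al³⁺/Al is the anode.
E°cell = −0.414 − (−1.652) = +1.238 V; balancing electrons gives n = 3.
ΔG° = −nFE°cell = −(3)(96485)(+1.238) J/mol = −358 kJ/mol.

−358 kJ/mol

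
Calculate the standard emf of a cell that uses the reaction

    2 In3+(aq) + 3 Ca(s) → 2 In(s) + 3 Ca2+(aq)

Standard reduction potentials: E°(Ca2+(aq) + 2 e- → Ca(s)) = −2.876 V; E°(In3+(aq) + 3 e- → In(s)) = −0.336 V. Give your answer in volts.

+2.540 V

In the reaction as written, In3+(aq) is reduced (cathode) and Ca2+(aq) is produced by oxidation at the anode.
E°cell = E°(cathode) − E°(anode) = −0.336 − (−2.876) = +2.540 V.
The positive value indicates the reaction is spontaneous as written.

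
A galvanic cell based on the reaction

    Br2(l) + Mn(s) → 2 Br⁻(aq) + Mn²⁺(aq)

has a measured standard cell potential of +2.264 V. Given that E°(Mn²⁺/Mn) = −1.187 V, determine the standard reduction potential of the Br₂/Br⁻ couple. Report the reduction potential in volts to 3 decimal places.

In the reaction as written the Br₂/Br⁻ couple is reduced (cathode) and Mn²⁺/Mn is oxidized (anode), so E°cell = E°(Br₂/Br⁻) − E°(Mn²⁺/Mn).
E°(Br₂/Br⁻) = E°cell + E°(anode) = +2.264 + (−1.187) = +1.077 V.

+1.077 V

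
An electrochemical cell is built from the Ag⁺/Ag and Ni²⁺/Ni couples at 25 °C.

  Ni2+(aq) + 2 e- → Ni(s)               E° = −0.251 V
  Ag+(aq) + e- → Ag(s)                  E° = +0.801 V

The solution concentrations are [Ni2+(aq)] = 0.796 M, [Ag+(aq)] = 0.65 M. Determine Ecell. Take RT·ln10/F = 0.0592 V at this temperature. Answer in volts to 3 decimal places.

The Ag⁺/Ag couple has the more positive E°, so it is the cathode; Ni²⁺/Ni is the anode.
The standard potential is +0.801 − (−0.251) = +1.052 V and the balanced reaction transfers n = 2 electrons.
The balanced reaction is 2 Ag+(aq) + Ni(s) → 2 Ag(s) + Ni2+(aq), so Q = [Ni2+(aq)] / [Ag+(aq)]^2 = 1.88 and log Q = 0.275.
Applying E = E° − (RT ln10/nF)·log Q gives +1.052 − (0.0592/2)(0.275) = +1.044 V.

+1.044 V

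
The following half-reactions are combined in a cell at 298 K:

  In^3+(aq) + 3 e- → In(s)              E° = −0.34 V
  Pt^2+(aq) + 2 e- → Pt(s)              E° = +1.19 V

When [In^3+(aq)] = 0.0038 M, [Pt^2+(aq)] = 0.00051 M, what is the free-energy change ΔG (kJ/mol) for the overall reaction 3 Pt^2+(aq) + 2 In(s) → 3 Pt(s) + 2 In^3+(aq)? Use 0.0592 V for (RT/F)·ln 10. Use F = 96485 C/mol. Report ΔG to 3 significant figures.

With Pt²⁺/Pt reduced at the cathode, E°cell = +1.19 − (−0.34) = +1.53 V and n = 6.
Q = [In^3+(aq)]^2 / [Pt^2+(aq)]^3 = 1.09×10^5, so log Q = 5.037 and E = +1.53 − (0.0592/6)(5.037) = +1.4803 V.
Finally ΔG = −nFE = −(6)(96485 C/mol)(+1.4803 V) = −857 kJ/mol.

−857 kJ/mol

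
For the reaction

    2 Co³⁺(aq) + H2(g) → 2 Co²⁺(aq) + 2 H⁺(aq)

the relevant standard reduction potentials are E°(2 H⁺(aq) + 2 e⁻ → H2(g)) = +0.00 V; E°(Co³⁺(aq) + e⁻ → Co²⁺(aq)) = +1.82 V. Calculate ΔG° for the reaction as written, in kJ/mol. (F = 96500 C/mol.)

−351 kJ/mol

In the reaction as written Co³⁺(aq) is reduced, so the Co³⁺/Co²⁺ couple is the cathode and 2H⁺/H₂ is the anode.
E°cell = +1.82 − (+0.00) = +1.82 V; balancing electrons gives n = 2.
ΔG° = −nFE°cell = −(2)(96500)(+1.82) J/mol = −351 kJ/mol.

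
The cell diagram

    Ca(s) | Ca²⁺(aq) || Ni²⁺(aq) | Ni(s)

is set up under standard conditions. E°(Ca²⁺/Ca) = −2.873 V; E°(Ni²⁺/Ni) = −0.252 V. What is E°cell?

By convention the left-hand electrode in cell notation is the anode (oxidation) and the right-hand electrode is the cathode (reduction).
E°cell = E°(right) − E°(left) = −0.252 − (−2.873) = +2.621 V.

+2.621 V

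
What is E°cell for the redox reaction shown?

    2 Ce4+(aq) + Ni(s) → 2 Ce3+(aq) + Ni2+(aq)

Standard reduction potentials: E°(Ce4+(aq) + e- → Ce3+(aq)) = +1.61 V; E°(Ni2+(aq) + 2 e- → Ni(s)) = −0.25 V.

Ce4+(aq) gains electrons, so the Ce⁴⁺/Ce³⁺ couple is the cathode; the Ni²⁺/Ni couple is the anode.
E°cell = E°(cathode) − E°(anode) = +1.61 − (−0.25) = +1.86 V.

+1.86 V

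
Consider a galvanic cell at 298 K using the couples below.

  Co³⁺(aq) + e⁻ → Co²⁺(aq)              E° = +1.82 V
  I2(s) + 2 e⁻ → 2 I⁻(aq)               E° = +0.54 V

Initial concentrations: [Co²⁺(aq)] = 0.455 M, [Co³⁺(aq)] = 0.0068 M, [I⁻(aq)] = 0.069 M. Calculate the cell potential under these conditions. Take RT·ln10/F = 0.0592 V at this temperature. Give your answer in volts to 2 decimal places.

+1.10 V

Since E°(Co³⁺/Co²⁺) > E°(I₂/I⁻), Co³⁺/Co²⁺ serves as the cathode.
E°cell = E°cat − E°an = +1.82 − (+0.54) = +1.28 V; n = 2.
Balancing gives 2 Co³⁺(aq) + 2 I⁻(aq) → 2 Co²⁺(aq) + I2(s); hence Q = [Co²⁺(aq)]^2 / ([Co³⁺(aq)]^2·[I⁻(aq)]^2) = 9.4×10^5 (log Q = 5.973).
E = E° − (0.0592/n)·log Q = +1.28 − (0.0592/2)(5.973) = +1.10 V.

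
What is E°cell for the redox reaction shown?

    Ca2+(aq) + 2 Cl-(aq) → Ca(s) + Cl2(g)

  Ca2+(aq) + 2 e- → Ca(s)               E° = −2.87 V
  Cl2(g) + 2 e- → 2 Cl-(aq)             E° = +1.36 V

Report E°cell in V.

−4.23 V

In the reaction as written, Ca2+(aq) is reduced (cathode) and Cl2(g) is produced by oxidation at the anode.
E°cell = E°(cathode) − E°(anode) = −2.87 − (+1.36) = −4.23 V.
The negative E°cell means the reaction is non-spontaneous in the direction written.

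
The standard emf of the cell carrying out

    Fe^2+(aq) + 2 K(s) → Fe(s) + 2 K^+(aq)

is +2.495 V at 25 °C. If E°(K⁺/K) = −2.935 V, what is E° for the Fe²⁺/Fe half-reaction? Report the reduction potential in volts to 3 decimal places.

In the reaction as written the Fe²⁺/Fe couple is reduced (cathode) and K⁺/K is oxidized (anode), so E°cell = E°(Fe²⁺/Fe) − E°(K⁺/K).
E°(Fe²⁺/Fe) = E°cell + E°(anode) = +2.495 + (−2.935) = −0.440 V.

−0.440 V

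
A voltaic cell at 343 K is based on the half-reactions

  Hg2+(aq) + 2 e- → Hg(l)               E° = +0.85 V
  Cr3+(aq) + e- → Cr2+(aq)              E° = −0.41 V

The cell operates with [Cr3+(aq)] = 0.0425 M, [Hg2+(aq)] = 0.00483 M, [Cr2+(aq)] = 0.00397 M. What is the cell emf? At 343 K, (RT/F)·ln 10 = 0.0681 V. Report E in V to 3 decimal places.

Hg²⁺/Hg is reduced (cathode, E° = +0.85 V) and Cr³⁺/Cr²⁺ is oxidized (anode).
E°cell = E°cat − E°an = +0.85 − (−0.41) = +1.26 V; n = 2.
Balancing gives Hg2+(aq) + 2 Cr2+(aq) → Hg(l) + 2 Cr3+(aq); hence Q = [Cr3+(aq)]^2 / ([Hg2+(aq)]·[Cr2+(aq)]^2) = 2.37×10^4 (log Q = 4.375).
Applying E = E° − (RT ln10/nF)·log Q gives +1.26 − (0.0681/2)(4.375) = +1.111 V.

+1.111 V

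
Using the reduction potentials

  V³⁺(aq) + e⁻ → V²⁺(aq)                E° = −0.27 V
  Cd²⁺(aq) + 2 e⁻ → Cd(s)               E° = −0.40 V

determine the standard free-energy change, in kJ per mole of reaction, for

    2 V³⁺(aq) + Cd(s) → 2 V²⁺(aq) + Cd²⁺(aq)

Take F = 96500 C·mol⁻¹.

−25.1 kJ/mol

In the reaction as written V³⁺(aq) is reduced, so the V³⁺/V²⁺ couple is the cathode and Cd²⁺/Cd is the anode.
E°cell = −0.27 − (−0.40) = +0.13 V; balancing electrons gives n = 2.
ΔG° = −nFE°cell = −(2)(96500)(+0.13) J/mol = −25.1 kJ/mol.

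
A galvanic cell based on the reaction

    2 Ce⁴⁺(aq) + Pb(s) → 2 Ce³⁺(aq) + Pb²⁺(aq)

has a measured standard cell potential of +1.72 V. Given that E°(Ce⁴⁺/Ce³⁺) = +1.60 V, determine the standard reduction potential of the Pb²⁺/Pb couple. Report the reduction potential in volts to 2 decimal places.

In the reaction as written the Ce⁴⁺/Ce³⁺ couple is reduced (cathode) and Pb²⁺/Pb is oxidized (anode), so E°cell = E°(Ce⁴⁺/Ce³⁺) − E°(Pb²⁺/Pb).
E°(Pb²⁺/Pb) = E°(cathode) − E°cell = +1.60 − (+1.72) = −0.12 V.

−0.12 V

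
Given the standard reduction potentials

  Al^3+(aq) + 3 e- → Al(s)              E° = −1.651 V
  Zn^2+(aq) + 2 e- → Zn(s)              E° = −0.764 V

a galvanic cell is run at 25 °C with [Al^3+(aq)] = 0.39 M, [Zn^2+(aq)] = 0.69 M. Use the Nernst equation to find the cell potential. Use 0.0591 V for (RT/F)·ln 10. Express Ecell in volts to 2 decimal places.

+0.89 V

Zn²⁺/Zn is reduced (cathode, E° = −0.764 V) and Al³⁺/Al is oxidized (anode).
The standard potential is −0.764 − (−1.651) = +0.887 V and the balanced reaction transfers n = 6 electrons.
For the overall reaction 3 Zn^2+(aq) + 2 Al(s) → 3 Zn(s) + 2 Al^3+(aq), Q = [Al^3+(aq)]^2 / [Zn^2+(aq)]^3 = 0.463, giving log Q = −0.334.
Applying E = E° − (RT ln10/nF)·log Q gives +0.887 − (0.0591/6)(−0.334) = +0.89 V.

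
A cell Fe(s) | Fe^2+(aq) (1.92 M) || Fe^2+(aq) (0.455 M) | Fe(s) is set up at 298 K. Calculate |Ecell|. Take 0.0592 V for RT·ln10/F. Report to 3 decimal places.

For a concentration cell E°cell = 0, since both electrodes use the same couple.
The compartment with the higher Fe^2+(aq) concentration (1.92 M) acts as the cathode; ions are reduced there and produced at the dilute (0.455 M) anode.
With n = 2, Ecell = −(0.0592/2)·log([dilute]/[conc]) = −(0.0592/2)·log(0.455/1.92) = +0.019 V.

0.019 V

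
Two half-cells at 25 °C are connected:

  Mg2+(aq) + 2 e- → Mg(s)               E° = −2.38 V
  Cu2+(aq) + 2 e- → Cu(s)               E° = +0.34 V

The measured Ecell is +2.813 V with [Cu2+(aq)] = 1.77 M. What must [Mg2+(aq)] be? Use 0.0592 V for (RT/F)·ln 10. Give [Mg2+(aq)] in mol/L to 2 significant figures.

0.0013 M

The Cu²⁺/Cu couple has the larger reduction potential, so it is the cathode: E°cell = +0.34 − (−2.38) = +2.72 V and n = 2.
Since E = E° − (0.0592/n)·log Q, log Q = n(E° − E)/0.0592 = −3.142.
For Cu2+(aq) + Mg(s) → Cu(s) + Mg2+(aq), the reaction quotient is Q = [Mg2+(aq)] / [Cu2+(aq)].
Isolating [Mg2+(aq)] in Q = 10^{−3.142} yields log [Mg2+(aq)] = −2.894, i.e. 0.0013 M.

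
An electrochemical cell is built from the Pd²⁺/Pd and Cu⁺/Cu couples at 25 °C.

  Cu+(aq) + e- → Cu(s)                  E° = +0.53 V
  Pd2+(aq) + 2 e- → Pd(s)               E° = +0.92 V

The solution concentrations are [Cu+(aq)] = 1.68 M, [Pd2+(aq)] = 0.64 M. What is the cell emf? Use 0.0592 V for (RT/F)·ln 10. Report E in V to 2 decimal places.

+0.37 V

Pd²⁺/Pd is reduced (cathode, E° = +0.92 V) and Cu⁺/Cu is oxidized (anode).
E°cell = E°cat − E°an = +0.92 − (+0.53) = +0.39 V; n = 2.
The balanced reaction is Pd2+(aq) + 2 Cu(s) → Pd(s) + 2 Cu+(aq), so Q = [Cu+(aq)]^2 / [Pd2+(aq)] = 4.41 and log Q = 0.644.
By the Nernst equation, E = +0.39 − (0.0592/2)·(0.644) = +0.37 V.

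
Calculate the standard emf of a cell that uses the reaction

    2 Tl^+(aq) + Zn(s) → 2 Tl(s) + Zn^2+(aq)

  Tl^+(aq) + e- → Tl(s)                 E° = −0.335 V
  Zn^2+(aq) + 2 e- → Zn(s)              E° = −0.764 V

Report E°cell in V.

Tl^+(aq) gains electrons, so the Tl⁺/Tl couple is the cathode; the Zn²⁺/Zn couple is the anode.
E°cell = E°(cathode) − E°(anode) = −0.335 − (−0.764) = +0.429 V.

+0.429 V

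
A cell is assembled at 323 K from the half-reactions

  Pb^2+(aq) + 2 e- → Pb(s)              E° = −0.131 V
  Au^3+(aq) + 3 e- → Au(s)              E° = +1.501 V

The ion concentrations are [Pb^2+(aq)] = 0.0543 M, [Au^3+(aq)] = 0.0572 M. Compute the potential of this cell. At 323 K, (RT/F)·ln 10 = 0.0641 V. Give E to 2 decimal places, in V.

Since E°(Au³⁺/Au) > E°(Pb²⁺/Pb), Au³⁺/Au serves as the cathode.
The standard potential is +1.501 − (−0.131) = +1.632 V and the balanced reaction transfers n = 6 electrons.
Balancing gives 2 Au^3+(aq) + 3 Pb(s) → 2 Au(s) + 3 Pb^2+(aq); hence Q = [Pb^2+(aq)]^3 / [Au^3+(aq)]^2 = 0.0489 (log Q = −1.310).
By the Nernst equation, E = +1.632 − (0.0641/6)·(−1.310) = +1.65 V.

+1.65 V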